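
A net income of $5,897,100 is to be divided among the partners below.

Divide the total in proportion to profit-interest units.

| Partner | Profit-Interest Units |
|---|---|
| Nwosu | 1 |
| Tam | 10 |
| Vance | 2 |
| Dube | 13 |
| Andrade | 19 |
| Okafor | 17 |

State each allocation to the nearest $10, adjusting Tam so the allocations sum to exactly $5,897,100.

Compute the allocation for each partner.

Total profit-interest units = 62.
Pro-rata amounts: Nwosu 1/62 × $5,897,100 = 95,114.52; Tam 10/62 × $5,897,100 = 951,145.16; Vance 2/62 × $5,897,100 = 190,229.03; Dube 13/62 × $5,897,100 = 1,236,488.71; Andrade 19/62 × $5,897,100 = 1,807,175.81; Okafor 17/62 × $5,897,100 = 1,616,946.77.
Rounded to nearest $10: Nwosu $95,110; Tam $951,150; Vance $190,230; Dube $1,236,490; Andrade $1,807,180; Okafor $1,616,950. Sum = $5,897,110.
Difference $5,897,100 − $5,897,110 = −$10 applied to Tam: Tam becomes $951,140.

Nwosu: $95,110 · Tam: $951,140 · Vance: $190,230 · Dube: $1,236,490 · Andrade: $1,807,180 · Okafor: $1,616,950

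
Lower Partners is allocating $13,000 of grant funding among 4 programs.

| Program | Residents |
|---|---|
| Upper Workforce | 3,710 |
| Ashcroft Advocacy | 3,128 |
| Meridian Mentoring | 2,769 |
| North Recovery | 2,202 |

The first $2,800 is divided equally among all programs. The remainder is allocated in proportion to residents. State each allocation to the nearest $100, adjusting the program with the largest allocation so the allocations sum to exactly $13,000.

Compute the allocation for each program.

Upper Workforce: $3,900; Ashcroft Advocacy: $3,400; Meridian Mentoring: $3,100; North Recovery: $2,600

First tranche $2,800 split equally: $700 each.
Remainder $10,200 by residents (total 11,809): Upper Workforce 3,204.51 → $3,200; Ashcroft Advocacy 2,701.80 → $2,700; Meridian Mentoring 2,391.72 → $2,400; North Recovery 1,901.97 → $1,900.
Totals: Upper Workforce $700 + $3,200 = $3,900; Ashcroft Advocacy $700 + $2,700 = $3,400; Meridian Mentoring $700 + $2,400 = $3,100; North Recovery $700 + $1,900 = $2,600.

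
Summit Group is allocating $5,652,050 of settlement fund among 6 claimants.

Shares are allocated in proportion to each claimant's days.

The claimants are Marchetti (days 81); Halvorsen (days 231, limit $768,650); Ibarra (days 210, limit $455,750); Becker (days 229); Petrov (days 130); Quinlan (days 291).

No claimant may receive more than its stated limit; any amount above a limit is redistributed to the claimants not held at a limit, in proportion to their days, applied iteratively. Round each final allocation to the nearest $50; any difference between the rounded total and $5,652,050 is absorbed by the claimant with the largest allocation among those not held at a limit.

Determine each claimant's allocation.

Marchetti: $490,600 | Halvorsen: $768,650 | Ibarra: $455,750 | Becker: $1,387,050 | Petrov: $787,400 | Quinlan: $1,762,600

Sum of days: 1,172.
Proportional shares (ignoring caps): Marchetti 390,628.03; Halvorsen 1,114,013.27; Ibarra 1,012,739.33; Becker 1,104,368.13; Petrov 626,933.87; Quinlan 1,403,367.36.
Held at cap: Halvorsen ($768,650), Ibarra ($455,750); residual $4,427,650 reallocated over remaining days 731.
Redistributed shares: Marchetti 490,615.12 → $490,600; Becker 1,387,047.67 → $1,387,050; Petrov 787,406.98 → $787,400; Quinlan 1,762,580.23 → $1,762,600.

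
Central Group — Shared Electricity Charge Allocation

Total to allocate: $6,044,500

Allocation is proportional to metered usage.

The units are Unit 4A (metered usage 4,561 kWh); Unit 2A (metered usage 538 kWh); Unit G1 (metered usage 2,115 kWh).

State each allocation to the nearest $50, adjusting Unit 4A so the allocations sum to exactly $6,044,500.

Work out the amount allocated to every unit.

Unit 4A: $3,821,550 | Unit 2A: $450,800 | Unit G1: $1,772,150

Combined metered usage = 7,214.
Proportional shares: Unit 4A 4,561/7,214 × $6,044,500 = 3,821,591.97; Unit 2A 538/7,214 × $6,044,500 = 450,781.95; Unit G1 2,115/7,214 × $6,044,500 = 1,772,126.07.
After rounding ($50): Unit 4A $3,821,600; Unit 2A $450,800; Unit G1 $1,772,150. Sum = $6,044,550.
Difference $6,044,500 − $6,044,550 = −$50 applied to Unit 4A: Unit 4A becomes $3,821,550.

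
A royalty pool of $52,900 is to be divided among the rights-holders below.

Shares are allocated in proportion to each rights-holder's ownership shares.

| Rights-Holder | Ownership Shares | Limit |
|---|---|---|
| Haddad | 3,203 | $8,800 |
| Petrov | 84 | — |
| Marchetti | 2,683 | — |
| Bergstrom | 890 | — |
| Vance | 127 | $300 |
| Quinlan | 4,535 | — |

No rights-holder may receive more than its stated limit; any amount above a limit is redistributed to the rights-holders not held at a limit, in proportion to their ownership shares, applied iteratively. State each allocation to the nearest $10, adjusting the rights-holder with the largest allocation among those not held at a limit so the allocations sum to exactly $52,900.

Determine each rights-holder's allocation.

Combined ownership shares = 11,522.
Unconstrained shares: Haddad 14,705.67; Petrov 385.66; Marchetti 12,318.23; Bergstrom 4,086.18; Vance 583.08; Quinlan 20,821.17.
Capped: Haddad ($8,800), Vance ($300); balance $43,800 reallocated over remaining ownership shares 8,192.
Shares after redistribution: Petrov 449.12 → $450; Marchetti 14,345.14 → $14,350; Bergstrom 4,758.54 → $4,760; Quinlan 24,247.19 → $24,250.
Rounding difference −$10 applied to Quinlan → $24,240.

Haddad: $8,800 | Petrov: $450 | Marchetti: $14,350 | Bergstrom: $4,760 | Vance: $300 | Quinlan: $24,240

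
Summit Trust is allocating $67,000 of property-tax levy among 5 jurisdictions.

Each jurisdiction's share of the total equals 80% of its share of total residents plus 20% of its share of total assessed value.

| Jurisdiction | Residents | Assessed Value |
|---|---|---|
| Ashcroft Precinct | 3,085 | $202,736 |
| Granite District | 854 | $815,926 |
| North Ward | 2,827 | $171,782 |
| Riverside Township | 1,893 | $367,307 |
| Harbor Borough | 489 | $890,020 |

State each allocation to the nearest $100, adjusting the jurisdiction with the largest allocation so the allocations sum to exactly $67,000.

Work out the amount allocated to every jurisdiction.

Ashcroft Precinct: $19,200 · Granite District: $9,500 · North Ward: $17,500 · Riverside Township: $13,100 · Harbor Borough: $7,700

Totals — residents 9,148, assessed value 2,447,771.
Combined weights (80% residents + 20% assessed value): Ashcroft Precinct 0.2864; Granite District 0.1413; North Ward 0.2613; Riverside Township 0.1956; Harbor Borough 0.1155.
Raw shares: Ashcroft Precinct 19,185.50; Granite District 9,470.44; North Ward 17,504.37; Riverside Township 13,102.25; Harbor Borough 7,737.45.
After rounding ($100): Ashcroft Precinct $19,200; Granite District $9,500; North Ward $17,500; Riverside Township $13,100; Harbor Borough $7,700. Sum = $67,000.
Sum already equals the total — no adjustment.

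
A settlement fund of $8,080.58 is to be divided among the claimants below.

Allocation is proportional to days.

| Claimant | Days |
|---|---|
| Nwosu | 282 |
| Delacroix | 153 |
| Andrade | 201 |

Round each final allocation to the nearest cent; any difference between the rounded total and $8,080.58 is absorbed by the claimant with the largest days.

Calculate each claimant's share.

Days total: 282 + 153 + 201 = 636.
Unrounded shares: Nwosu 3,582.8987; Delacroix 1,943.9131; Andrade 2,553.7682.
Rounded to nearest cent: Nwosu $3,582.90; Delacroix $1,943.91; Andrade $2,553.77. Sum = $8,080.58.
Rounded total matches; no reconciliation needed.

Nwosu: $3,582.90 | Delacroix: $1,943.91 | Andrade: $2,553.77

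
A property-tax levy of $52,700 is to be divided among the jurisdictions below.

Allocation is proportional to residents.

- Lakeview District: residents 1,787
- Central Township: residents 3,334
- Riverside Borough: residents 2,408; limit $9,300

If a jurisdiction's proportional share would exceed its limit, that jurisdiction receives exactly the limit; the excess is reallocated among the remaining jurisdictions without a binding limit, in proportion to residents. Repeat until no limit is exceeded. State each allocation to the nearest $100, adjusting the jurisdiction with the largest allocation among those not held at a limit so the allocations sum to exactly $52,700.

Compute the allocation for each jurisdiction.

Lakeview District: $15,100 | Central Township: $28,300 | Riverside Borough: $9,300

Residents total: 7,529.
Proportional shares (ignoring caps): Lakeview District 12,508.29; Central Township 23,336.67; Riverside Borough 16,855.04.
Capped: Riverside Borough ($9,300); balance $43,400 reallocated over remaining residents 5,121.
Redistributed shares: Lakeview District 15,144.66 → $15,100; Central Township 28,255.34 → $28,300.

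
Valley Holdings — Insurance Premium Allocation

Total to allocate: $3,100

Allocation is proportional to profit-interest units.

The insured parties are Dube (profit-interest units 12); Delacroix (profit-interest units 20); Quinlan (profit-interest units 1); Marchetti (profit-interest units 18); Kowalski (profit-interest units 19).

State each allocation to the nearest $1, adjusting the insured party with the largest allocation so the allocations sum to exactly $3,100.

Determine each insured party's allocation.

Combined profit-interest units = 70.
Proportional shares: Dube 12/70 × $3,100 = 531.43; Delacroix 20/70 × $3,100 = 885.71; Quinlan 1/70 × $3,100 = 44.29; Marchetti 18/70 × $3,100 = 797.14; Kowalski 19/70 × $3,100 = 841.43.
At nearest $1: Dube $531; Delacroix $886; Quinlan $44; Marchetti $797; Kowalski $841. Sum = $3,099.
Difference $3,100 − $3,099 = +$1 applied to largest allocation (Delacroix): Delacroix becomes $887.

Dube: $531 · Delacroix: $887 · Quinlan: $44 · Marchetti: $797 · Kowalski: $841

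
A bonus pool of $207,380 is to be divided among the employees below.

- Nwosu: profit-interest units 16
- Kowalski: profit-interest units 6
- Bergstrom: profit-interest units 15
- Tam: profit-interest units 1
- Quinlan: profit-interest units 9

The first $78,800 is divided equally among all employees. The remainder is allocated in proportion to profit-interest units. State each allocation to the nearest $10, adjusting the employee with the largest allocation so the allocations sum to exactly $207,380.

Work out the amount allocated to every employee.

Nwosu: $59,530 · Kowalski: $32,170 · Bergstrom: $56,800 · Tam: $18,500 · Quinlan: $40,380

$78,800 shared equally gives $15,760 per employee.
Remainder $128,580 by profit-interest units (total 47): Nwosu 43,771.91 → $43,770; Kowalski 16,414.47 → $16,410; Bergstrom 41,036.17 → $41,040; Tam 2,735.74 → $2,740; Quinlan 24,621.70 → $24,620.
Totals: Nwosu $15,760 + $43,770 = $59,530; Kowalski $15,760 + $16,410 = $32,170; Bergstrom $15,760 + $41,040 = $56,800; Tam $15,760 + $2,740 = $18,500; Quinlan $15,760 + $24,620 = $40,380.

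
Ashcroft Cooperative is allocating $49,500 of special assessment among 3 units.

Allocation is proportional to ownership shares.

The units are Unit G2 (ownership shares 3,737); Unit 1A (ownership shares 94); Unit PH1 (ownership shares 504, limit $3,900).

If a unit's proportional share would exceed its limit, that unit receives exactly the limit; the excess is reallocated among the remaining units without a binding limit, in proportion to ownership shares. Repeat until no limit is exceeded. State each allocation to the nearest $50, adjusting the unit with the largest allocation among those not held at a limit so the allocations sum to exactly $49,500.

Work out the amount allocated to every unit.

Unit G2: $44,500 · Unit 1A: $1,100 · Unit PH1: $3,900

Combined ownership shares = 4,335.
Proportional shares (ignoring caps): Unit G2 42,671.63; Unit 1A 1,073.36; Unit PH1 5,755.02.
Cap binds for Unit PH1 ($3,900); remaining pool $45,600 reallocated over remaining ownership shares 3,831.
Shares after redistribution: Unit G2 44,481.13 → $44,500; Unit 1A 1,118.87 → $1,100.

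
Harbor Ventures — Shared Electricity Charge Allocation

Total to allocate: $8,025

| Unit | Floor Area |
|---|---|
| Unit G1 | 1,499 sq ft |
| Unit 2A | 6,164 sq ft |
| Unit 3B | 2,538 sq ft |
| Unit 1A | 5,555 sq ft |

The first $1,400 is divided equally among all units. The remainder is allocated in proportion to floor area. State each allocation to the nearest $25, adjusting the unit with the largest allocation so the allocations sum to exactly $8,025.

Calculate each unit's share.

$1,400 shared equally gives $350 per unit.
Remainder $6,625 by floor area (total 15,756): Unit G1 630.29 → $625; Unit 2A 2,591.81 → $2,600; Unit 3B 1,067.16 → $1,075; Unit 1A 2,335.74 → $2,325.
Totals: Unit G1 $350 + $625 = $975; Unit 2A $350 + $2,600 = $2,950; Unit 3B $350 + $1,075 = $1,425; Unit 1A $350 + $2,325 = $2,675.

Unit G1: $975; Unit 2A: $2,950; Unit 3B: $1,425; Unit 1A: $2,675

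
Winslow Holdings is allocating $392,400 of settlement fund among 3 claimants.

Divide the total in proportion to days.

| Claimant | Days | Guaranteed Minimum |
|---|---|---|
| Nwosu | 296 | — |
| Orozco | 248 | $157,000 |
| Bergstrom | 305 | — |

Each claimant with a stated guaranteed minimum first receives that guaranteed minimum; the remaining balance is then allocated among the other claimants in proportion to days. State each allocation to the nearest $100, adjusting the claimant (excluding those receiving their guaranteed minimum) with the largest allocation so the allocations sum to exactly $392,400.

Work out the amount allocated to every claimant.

Fund the minimums — Orozco $157,000. Balance $235,400.
Balance split over remaining days 601: Nwosu 115,937.44 → $115,900; Bergstrom 119,462.56 → $119,500.

Nwosu: $115,900; Orozco: $157,000; Bergstrom: $119,500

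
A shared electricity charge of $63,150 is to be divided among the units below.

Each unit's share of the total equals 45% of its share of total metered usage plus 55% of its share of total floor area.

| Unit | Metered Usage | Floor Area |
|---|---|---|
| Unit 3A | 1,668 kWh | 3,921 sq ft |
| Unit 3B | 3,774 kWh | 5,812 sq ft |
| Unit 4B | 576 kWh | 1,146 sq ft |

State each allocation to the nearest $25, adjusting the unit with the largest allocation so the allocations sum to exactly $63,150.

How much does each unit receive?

Metered usage total 6,018; floor area total 10,879.
Composite weights (45% metered usage + 55% floor area): Unit 3A 0.3230; Unit 3B 0.5760; Unit 4B 0.1010.
Unrounded shares: Unit 3A 20,394.69; Unit 3B 36,376.64; Unit 4B 6,378.66.
After rounding ($25): Unit 3A $20,400; Unit 3B $36,375; Unit 4B $6,375. Sum = $63,150.
Rounded total matches; no reconciliation needed.

Unit 3A: $20,400; Unit 3B: $36,375; Unit 4B: $6,375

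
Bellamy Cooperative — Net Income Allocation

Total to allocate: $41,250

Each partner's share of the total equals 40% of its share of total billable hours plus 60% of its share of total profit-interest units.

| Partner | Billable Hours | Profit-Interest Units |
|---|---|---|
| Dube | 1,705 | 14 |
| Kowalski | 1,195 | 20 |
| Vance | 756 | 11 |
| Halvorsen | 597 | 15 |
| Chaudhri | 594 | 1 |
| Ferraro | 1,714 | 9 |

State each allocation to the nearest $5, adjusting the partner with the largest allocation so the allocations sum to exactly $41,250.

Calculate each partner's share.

Dube: $9,240; Kowalski: $10,075; Vance: $5,790; Halvorsen: $6,805; Chaudhri: $1,845; Ferraro: $7,495

Totals — billable hours 6,561, profit-interest units 70.
Combined weights (40% billable hours + 60% profit-interest units): Dube 0.2239; Kowalski 0.2443; Vance 0.1404; Halvorsen 0.1650; Chaudhri 0.0448; Ferraro 0.1816.
Proportional shares: Dube 9,237.84; Kowalski 10,076.69; Vance 5,790.52; Halvorsen 6,804.94; Chaudhri 1,847.40; Ferraro 7,492.61.
After rounding ($5): Dube $9,240; Kowalski $10,075; Vance $5,790; Halvorsen $6,805; Chaudhri $1,845; Ferraro $7,495. Sum = $41,250.
Sum already equals the total — no adjustment.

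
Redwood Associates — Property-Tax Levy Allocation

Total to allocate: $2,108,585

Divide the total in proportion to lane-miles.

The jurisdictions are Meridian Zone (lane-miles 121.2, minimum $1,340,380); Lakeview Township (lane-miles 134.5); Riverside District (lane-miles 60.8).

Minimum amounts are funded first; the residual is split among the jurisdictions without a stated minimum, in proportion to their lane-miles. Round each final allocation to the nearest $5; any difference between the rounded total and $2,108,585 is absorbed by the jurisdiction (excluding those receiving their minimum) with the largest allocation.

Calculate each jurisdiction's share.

Meridian Zone: $1,340,380 | Lakeview Township: $529,050 | Riverside District: $239,155

Minimums first: Meridian Zone $1,340,380. Remaining pool $768,205.
Remaining pool split over remaining lane-miles 195.3: Lakeview Township 529,050.55 → $529,050; Riverside District 239,154.45 → $239,155.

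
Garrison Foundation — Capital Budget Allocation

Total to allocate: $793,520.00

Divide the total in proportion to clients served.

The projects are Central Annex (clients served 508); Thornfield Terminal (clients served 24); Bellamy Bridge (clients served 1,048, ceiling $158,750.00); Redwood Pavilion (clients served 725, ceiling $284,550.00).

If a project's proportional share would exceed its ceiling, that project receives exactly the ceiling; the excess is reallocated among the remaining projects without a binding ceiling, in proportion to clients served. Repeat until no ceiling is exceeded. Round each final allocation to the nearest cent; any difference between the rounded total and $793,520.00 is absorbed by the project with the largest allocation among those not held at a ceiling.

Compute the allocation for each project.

Central Annex: $334,420.60 · Thornfield Terminal: $15,799.40 · Bellamy Bridge: $158,750.00 · Redwood Pavilion: $284,550.00

Combined clients served = 2,305.
Proportional shares (ignoring caps): Central Annex 174,884.2343; Thornfield Terminal 8,262.2473; Bellamy Bridge 360,784.7983; Redwood Pavilion 249,588.7202.
Held at cap: Bellamy Bridge ($158,750.00); balance $634,770.00 reallocated over remaining clients served 1,257.
Held at cap: Redwood Pavilion ($284,550.00); balance $350,220.00 reallocated over remaining clients served 532.
Shares after redistribution: Central Annex 334,420.6015 → $334,420.60; Thornfield Terminal 15,799.3985 → $15,799.40.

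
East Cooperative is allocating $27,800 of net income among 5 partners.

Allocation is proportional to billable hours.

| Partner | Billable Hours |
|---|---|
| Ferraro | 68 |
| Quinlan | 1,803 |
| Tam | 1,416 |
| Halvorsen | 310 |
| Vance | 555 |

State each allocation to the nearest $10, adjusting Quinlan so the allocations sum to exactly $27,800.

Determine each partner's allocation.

Combined billable hours = 4,152.
Proportional shares: Ferraro 68/4,152 × $27,800 = 455.30; Quinlan 1,803/4,152 × $27,800 = 12,072.11; Tam 1,416/4,152 × $27,800 = 9,480.92; Halvorsen 310/4,152 × $27,800 = 2,075.63; Vance 555/4,152 × $27,800 = 3,716.04.
After rounding ($10): Ferraro $460; Quinlan $12,070; Tam $9,480; Halvorsen $2,080; Vance $3,720. Sum = $27,810.
Difference $27,800 − $27,810 = −$10 applied to Quinlan: Quinlan becomes $12,060.

Ferraro: $460; Quinlan: $12,060; Tam: $9,480; Halvorsen: $2,080; Vance: $3,720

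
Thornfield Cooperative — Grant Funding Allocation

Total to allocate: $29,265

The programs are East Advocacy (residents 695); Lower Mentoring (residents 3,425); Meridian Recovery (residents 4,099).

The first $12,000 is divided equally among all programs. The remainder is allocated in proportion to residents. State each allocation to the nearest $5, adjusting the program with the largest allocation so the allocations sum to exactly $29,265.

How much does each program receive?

East Advocacy: $5,460 · Lower Mentoring: $11,195 · Meridian Recovery: $12,610

First tranche $12,000 split equally: $4,000 each.
Remainder $17,265 by residents (total 8,219): East Advocacy 1,459.93 → $1,460; Lower Mentoring 7,194.63 → $7,195; Meridian Recovery 8,610.44 → $8,610.
Totals: East Advocacy $4,000 + $1,460 = $5,460; Lower Mentoring $4,000 + $7,195 = $11,195; Meridian Recovery $4,000 + $8,610 = $12,610.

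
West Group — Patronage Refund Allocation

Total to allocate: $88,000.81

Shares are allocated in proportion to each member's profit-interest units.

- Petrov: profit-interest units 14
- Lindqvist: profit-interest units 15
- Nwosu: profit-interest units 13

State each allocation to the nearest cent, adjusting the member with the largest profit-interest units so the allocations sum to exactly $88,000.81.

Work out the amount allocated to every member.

Combined profit-interest units = 14 + 15 + 13 = 42.
Unrounded shares: Petrov 29,333.6033; Lindqvist 31,428.8607; Nwosu 27,238.3460.
After rounding (cent): Petrov $29,333.60; Lindqvist $31,428.86; Nwosu $27,238.35. Sum = $88,000.81.
No rounding difference to absorb.

Petrov: $29,333.60; Lindqvist: $31,428.86; Nwosu: $27,238.35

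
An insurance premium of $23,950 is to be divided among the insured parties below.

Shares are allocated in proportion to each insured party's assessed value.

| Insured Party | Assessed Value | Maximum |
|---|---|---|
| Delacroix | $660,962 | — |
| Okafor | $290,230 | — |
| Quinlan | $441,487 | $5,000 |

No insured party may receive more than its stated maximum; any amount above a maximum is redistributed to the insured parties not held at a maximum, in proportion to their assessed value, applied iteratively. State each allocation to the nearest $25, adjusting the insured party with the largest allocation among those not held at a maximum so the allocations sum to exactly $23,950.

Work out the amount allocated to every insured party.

Total assessed value = 1,392,679.
Unconstrained shares: Delacroix 11,366.61; Okafor 4,991.11; Quinlan 7,592.28.
Capped: Quinlan ($5,000); remaining pool $18,950 reallocated over remaining assessed value 951,192.
Remaining shares: Delacroix 13,167.93 → $13,175; Okafor 5,782.07 → $5,775.

Delacroix: $13,175; Okafor: $5,775; Quinlan: $5,000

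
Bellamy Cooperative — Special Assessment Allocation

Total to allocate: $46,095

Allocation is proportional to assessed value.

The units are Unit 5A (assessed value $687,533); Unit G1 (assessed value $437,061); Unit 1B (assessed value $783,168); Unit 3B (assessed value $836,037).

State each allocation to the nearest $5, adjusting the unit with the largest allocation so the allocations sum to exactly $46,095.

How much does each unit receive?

Unit 5A: $11,550; Unit G1: $7,340; Unit 1B: $13,155; Unit 3B: $14,050

Total assessed value = 2,743,799.
Raw shares: Unit 5A 687,533/2,743,799 × $46,095 = 11,550.35; Unit G1 437,061/2,743,799 × $46,095 = 7,342.49; Unit 1B 783,168/2,743,799 × $46,095 = 13,156.99; Unit 3B 836,037/2,743,799 × $46,095 = 14,045.17.
At nearest $5: Unit 5A $11,550; Unit G1 $7,340; Unit 1B $13,155; Unit 3B $14,045. Sum = $46,090.
Difference $46,095 − $46,090 = +$5 applied to largest allocation (Unit 3B): Unit 3B becomes $14,050.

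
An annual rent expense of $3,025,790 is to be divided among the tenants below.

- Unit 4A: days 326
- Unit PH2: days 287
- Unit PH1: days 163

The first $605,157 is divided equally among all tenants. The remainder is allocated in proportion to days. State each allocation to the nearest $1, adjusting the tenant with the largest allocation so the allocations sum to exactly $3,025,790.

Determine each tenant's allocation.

First tranche $605,157 split equally: $201,719 each.
Remainder $2,420,633 by days (total 776): Unit 4A 1,016,915.41 → $1,016,915; Unit PH2 895,259.89 → $895,260; Unit PH1 508,457.70 → $508,458.
Totals: Unit 4A $201,719 + $1,016,915 = $1,218,634; Unit PH2 $201,719 + $895,260 = $1,096,979; Unit PH1 $201,719 + $508,458 = $710,177.

Unit 4A: $1,218,634; Unit PH2: $1,096,979; Unit PH1: $710,177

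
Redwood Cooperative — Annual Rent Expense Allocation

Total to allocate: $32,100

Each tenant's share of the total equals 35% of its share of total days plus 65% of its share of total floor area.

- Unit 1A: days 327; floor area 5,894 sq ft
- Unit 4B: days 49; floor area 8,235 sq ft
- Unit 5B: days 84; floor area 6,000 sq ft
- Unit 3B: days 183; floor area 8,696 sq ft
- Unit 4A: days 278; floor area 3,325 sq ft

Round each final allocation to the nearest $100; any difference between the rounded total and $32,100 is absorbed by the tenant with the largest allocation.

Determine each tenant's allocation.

Unit 1A: $7,800 | Unit 4B: $5,900 | Unit 5B: $4,900 | Unit 3B: $8,000 | Unit 4A: $5,500

Totals — days 921, floor area 32,150.
Composite weights (35% days + 65% floor area): Unit 1A 0.2434; Unit 4B 0.1851; Unit 5B 0.1532; Unit 3B 0.2454; Unit 4A 0.1729.
Pro-rata amounts: Unit 1A 7,814.12; Unit 4B 5,942.16; Unit 5B 4,918.63; Unit 3B 7,875.97; Unit 4A 5,549.13.
Rounded to nearest $100: Unit 1A $7,800; Unit 4B $5,900; Unit 5B $4,900; Unit 3B $7,900; Unit 4A $5,500. Sum = $32,000.
Difference $32,100 − $32,000 = +$100 applied to largest allocation (Unit 3B): Unit 3B becomes $8,000.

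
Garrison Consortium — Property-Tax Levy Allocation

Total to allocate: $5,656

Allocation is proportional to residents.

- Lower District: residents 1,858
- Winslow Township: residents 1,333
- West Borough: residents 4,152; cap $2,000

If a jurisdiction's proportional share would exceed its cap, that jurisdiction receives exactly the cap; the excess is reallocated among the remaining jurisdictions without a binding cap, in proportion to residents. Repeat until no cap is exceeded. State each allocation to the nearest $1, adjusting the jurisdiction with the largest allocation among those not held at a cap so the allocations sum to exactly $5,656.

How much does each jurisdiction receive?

Sum of residents: 7,343.
Pro-rata shares before constraints: Lower District 1,431.14; Winslow Township 1,026.75; West Borough 3,198.11.
Capped: West Borough ($2,000); residual $3,656 reallocated over remaining residents 3,191.
Remaining shares: Lower District 2,128.75 → $2,129; Winslow Township 1,527.25 → $1,527.

Lower District: $2,129 · Winslow Township: $1,527 · West Borough: $2,000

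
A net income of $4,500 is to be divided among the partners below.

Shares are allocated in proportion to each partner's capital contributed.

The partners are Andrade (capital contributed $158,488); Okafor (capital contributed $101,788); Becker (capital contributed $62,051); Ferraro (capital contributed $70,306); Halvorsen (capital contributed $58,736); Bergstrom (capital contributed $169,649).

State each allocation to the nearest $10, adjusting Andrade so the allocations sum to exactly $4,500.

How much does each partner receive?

Total capital contributed = 621,018.
Proportional shares: Andrade 158,488/621,018 × $4,500 = 1,148.43; Okafor 101,788/621,018 × $4,500 = 737.57; Becker 62,051/621,018 × $4,500 = 449.63; Ferraro 70,306/621,018 × $4,500 = 509.45; Halvorsen 58,736/621,018 × $4,500 = 425.61; Bergstrom 169,649/621,018 × $4,500 = 1,229.30.
After rounding ($10): Andrade $1,150; Okafor $740; Becker $450; Ferraro $510; Halvorsen $430; Bergstrom $1,230. Sum = $4,510.
Difference $4,500 − $4,510 = −$10 applied to Andrade: Andrade becomes $1,140.

Andrade: $1,140; Okafor: $740; Becker: $450; Ferraro: $510; Halvorsen: $430; Bergstrom: $1,230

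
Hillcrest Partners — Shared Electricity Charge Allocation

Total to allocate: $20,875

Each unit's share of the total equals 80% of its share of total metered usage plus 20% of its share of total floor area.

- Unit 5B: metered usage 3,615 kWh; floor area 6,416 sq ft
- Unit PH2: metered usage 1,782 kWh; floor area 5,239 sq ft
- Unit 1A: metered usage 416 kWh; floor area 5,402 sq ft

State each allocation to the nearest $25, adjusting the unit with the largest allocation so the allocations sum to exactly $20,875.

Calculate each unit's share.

Unit 5B: $11,950 | Unit PH2: $6,400 | Unit 1A: $2,525

Metered usage total 5,813; floor area total 17,057.
Composite weights (80% metered usage + 20% floor area): Unit 5B 0.5727; Unit PH2 0.3067; Unit 1A 0.1206.
Proportional shares: Unit 5B 11,955.86; Unit PH2 6,401.79; Unit 1A 2,517.35.
After rounding ($25): Unit 5B $11,950; Unit PH2 $6,400; Unit 1A $2,525. Sum = $20,875.
Rounded total matches; no reconciliation needed.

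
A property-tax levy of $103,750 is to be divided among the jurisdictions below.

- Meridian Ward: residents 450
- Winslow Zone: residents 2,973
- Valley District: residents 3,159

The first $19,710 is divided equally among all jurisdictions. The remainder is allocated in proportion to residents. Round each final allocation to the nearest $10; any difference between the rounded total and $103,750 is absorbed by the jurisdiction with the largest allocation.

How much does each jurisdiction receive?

Meridian Ward: $12,320 | Winslow Zone: $44,530 | Valley District: $46,900

$19,710 shared equally gives $6,570 per jurisdiction.
Remainder $84,040 by residents (total 6,582): Meridian Ward 5,745.67 → $5,750; Winslow Zone 37,959.73 → $37,960; Valley District 40,334.60 → $40,330.
Totals: Meridian Ward $6,570 + $5,750 = $12,320; Winslow Zone $6,570 + $37,960 = $44,530; Valley District $6,570 + $40,330 = $46,900.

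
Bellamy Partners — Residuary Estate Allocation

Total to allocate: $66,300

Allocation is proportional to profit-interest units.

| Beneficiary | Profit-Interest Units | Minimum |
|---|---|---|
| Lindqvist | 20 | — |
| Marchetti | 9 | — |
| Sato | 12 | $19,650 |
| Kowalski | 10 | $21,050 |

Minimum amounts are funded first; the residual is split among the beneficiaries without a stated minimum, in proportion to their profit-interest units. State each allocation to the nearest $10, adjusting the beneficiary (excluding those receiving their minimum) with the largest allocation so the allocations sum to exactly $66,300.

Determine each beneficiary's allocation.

Lindqvist: $17,660 · Marchetti: $7,940 · Sato: $19,650 · Kowalski: $21,050

Guaranteed amounts: Sato $19,650; Kowalski $21,050. Balance $25,600.
Balance split over remaining profit-interest units 29: Lindqvist 17,655.17 → $17,660; Marchetti 7,944.83 → $7,940.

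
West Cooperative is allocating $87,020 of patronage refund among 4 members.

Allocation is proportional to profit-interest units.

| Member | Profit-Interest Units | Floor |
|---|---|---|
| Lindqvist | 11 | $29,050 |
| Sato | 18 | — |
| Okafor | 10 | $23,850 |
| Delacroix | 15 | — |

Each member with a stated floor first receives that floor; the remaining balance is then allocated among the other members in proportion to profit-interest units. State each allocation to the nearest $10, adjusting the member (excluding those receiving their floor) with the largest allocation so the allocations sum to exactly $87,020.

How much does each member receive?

Minimums first: Lindqvist $29,050; Okafor $23,850. Residual $34,120.
Residual split over remaining profit-interest units 33: Sato 18,610.91 → $18,610; Delacroix 15,509.09 → $15,510.

Lindqvist: $29,050 · Sato: $18,610 · Okafor: $23,850 · Delacroix: $15,510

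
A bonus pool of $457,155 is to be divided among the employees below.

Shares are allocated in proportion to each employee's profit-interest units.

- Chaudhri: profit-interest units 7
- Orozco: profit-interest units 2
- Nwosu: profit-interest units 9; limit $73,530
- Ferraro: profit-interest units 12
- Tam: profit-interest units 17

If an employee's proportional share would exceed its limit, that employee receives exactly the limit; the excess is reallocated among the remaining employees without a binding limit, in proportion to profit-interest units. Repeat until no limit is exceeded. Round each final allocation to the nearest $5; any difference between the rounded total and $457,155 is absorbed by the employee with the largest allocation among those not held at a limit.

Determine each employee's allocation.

Profit-interest units total: 47.
Unconstrained shares: Chaudhri 68,086.91; Orozco 19,453.40; Nwosu 87,540.32; Ferraro 116,720.43; Tam 165,353.94.
Held at cap: Nwosu ($73,530); balance $383,625 reallocated over remaining profit-interest units 38.
Remaining shares: Chaudhri 70,667.76 → $70,670; Orozco 20,190.79 → $20,190; Ferraro 121,144.74 → $121,145; Tam 171,621.71 → $171,620.

Chaudhri: $70,670 | Orozco: $20,190 | Nwosu: $73,530 | Ferraro: $121,145 | Tam: $171,620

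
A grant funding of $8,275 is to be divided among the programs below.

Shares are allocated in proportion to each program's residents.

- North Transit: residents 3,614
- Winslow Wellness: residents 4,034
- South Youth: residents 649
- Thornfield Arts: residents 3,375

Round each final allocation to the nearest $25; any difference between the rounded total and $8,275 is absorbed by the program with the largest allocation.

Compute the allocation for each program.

Combined residents = 11,672.
Unrounded shares: North Transit 3,614/11,672 × $8,275 = 2,562.19; Winslow Wellness 4,034/11,672 × $8,275 = 2,859.95; South Youth 649/11,672 × $8,275 = 460.12; Thornfield Arts 3,375/11,672 × $8,275 = 2,392.75.
Rounded to nearest $25: North Transit $2,550; Winslow Wellness $2,850; South Youth $450; Thornfield Arts $2,400. Sum = $8,250.
Difference $8,275 − $8,250 = +$25 applied to largest allocation (Winslow Wellness): Winslow Wellness becomes $2,875.

North Transit: $2,550; Winslow Wellness: $2,875; South Youth: $450; Thornfield Arts: $2,400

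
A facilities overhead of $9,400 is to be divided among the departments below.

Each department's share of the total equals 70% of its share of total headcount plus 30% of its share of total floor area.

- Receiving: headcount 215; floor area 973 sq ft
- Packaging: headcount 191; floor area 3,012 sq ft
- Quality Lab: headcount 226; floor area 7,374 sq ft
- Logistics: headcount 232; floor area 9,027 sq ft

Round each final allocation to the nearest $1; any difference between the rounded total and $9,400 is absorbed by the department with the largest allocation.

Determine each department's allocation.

Totals — headcount 864, floor area 20,386.
Combined weights (70% headcount + 30% floor area): Receiving 0.1885; Packaging 0.1991; Quality Lab 0.2916; Logistics 0.3208.
Pro-rata amounts: Receiving 1,771.98; Packaging 1,871.26; Quality Lab 2,741.20; Logistics 3,015.56.
After rounding ($1): Receiving $1,772; Packaging $1,871; Quality Lab $2,741; Logistics $3,016. Sum = $9,400.
Sum already equals the total — no adjustment.

Receiving: $1,772; Packaging: $1,871; Quality Lab: $2,741; Logistics: $3,016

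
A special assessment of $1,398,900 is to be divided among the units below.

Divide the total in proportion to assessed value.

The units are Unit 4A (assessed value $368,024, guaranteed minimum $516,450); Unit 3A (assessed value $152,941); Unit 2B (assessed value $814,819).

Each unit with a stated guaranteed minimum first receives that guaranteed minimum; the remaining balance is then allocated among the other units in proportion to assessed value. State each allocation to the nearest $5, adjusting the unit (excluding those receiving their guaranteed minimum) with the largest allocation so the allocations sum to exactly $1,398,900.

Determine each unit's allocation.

Fund the minimums — Unit 4A $516,450. Balance $882,450.
Balance split over remaining assessed value 967,760: Unit 3A 139,458.94 → $139,460; Unit 2B 742,991.06 → $742,990.

Unit 4A: $516,450 · Unit 3A: $139,460 · Unit 2B: $742,990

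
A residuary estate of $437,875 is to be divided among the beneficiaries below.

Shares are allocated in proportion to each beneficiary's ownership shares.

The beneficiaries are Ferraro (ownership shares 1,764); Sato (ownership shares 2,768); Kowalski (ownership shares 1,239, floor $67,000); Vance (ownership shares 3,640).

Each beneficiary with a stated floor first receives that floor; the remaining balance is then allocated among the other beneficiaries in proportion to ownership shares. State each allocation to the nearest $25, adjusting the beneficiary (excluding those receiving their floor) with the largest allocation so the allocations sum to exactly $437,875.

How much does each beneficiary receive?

Fund the minimums — Kowalski $67,000. Residual $370,875.
Residual split over remaining ownership shares 8,172: Ferraro 80,056.72 → $80,050; Sato 125,621.88 → $125,625; Vance 165,196.40 → $165,200.

Ferraro: $80,050 | Sato: $125,625 | Kowalski: $67,000 | Vance: $165,200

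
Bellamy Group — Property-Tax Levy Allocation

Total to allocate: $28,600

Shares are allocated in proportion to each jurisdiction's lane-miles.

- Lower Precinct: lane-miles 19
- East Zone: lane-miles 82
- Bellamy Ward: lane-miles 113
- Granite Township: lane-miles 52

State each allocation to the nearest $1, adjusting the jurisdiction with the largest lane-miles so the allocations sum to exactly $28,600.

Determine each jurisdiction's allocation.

Lower Precinct: $2,043 | East Zone: $8,817 | Bellamy Ward: $12,149 | Granite Township: $5,591

Combined lane-miles = 19 + 82 + 113 + 52 = 266.
Raw shares: Lower Precinct 2,042.86; East Zone 8,816.54; Bellamy Ward 12,149.62; Granite Township 5,590.98.
Rounded to nearest $1: Lower Precinct $2,043; East Zone $8,817; Bellamy Ward $12,150; Granite Township $5,591. Sum = $28,601.
Difference $28,600 − $28,601 = −$1 applied to largest lane-miles (Bellamy Ward): Bellamy Ward becomes $12,149.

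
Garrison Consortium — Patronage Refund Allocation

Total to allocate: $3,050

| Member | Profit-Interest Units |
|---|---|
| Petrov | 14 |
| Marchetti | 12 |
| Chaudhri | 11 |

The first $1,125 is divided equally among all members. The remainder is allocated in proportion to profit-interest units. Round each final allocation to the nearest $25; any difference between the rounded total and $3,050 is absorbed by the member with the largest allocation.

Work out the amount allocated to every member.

$1,125 shared equally gives $375 per member.
Remainder $1,925 by profit-interest units (total 37): Petrov 728.38 → $725; Marchetti 624.32 → $625; Chaudhri 572.30 → $575.
Totals: Petrov $375 + $725 = $1,100; Marchetti $375 + $625 = $1,000; Chaudhri $375 + $575 = $950.

Petrov: $1,100 · Marchetti: $1,000 · Chaudhri: $950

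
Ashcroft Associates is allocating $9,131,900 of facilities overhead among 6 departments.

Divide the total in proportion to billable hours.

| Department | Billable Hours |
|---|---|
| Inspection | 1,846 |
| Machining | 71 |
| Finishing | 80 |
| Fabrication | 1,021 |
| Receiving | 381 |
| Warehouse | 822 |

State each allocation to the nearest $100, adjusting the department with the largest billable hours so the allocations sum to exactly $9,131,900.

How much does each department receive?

Sum of billable hours: 4,221.
Unrounded shares: Inspection 1,846/4,221 × $9,131,900 = 3,993,718.88; Machining 71/4,221 × $9,131,900 = 153,604.57; Finishing 80/4,221 × $9,131,900 = 173,075.57; Fabrication 1,021/4,221 × $9,131,900 = 2,208,877.02; Receiving 381/4,221 × $9,131,900 = 824,272.42; Warehouse 822/4,221 × $9,131,900 = 1,778,351.53.
After rounding ($100): Inspection $3,993,700; Machining $153,600; Finishing $173,100; Fabrication $2,208,900; Receiving $824,300; Warehouse $1,778,400. Sum = $9,132,000.
Difference $9,131,900 − $9,132,000 = −$100 applied to largest billable hours (Inspection): Inspection becomes $3,993,600.

Inspection: $3,993,600 | Machining: $153,600 | Finishing: $173,100 | Fabrication: $2,208,900 | Receiving: $824,300 | Warehouse: $1,778,400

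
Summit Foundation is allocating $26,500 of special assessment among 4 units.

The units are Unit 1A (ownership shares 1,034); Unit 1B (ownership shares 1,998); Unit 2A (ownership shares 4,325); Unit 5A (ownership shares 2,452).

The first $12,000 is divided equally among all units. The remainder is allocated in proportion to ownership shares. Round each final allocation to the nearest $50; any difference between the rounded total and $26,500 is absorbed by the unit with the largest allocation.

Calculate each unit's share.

Equal tier: $12,000 ÷ 4 = $3,000 apiece.
Remainder $14,500 by ownership shares (total 9,809): Unit 1A 1,528.49 → $1,550; Unit 1B 2,953.51 → $2,950; Unit 2A 6,393.36 → $6,400; Unit 5A 3,624.63 → $3,600.
Totals: Unit 1A $3,000 + $1,550 = $4,550; Unit 1B $3,000 + $2,950 = $5,950; Unit 2A $3,000 + $6,400 = $9,400; Unit 5A $3,000 + $3,600 = $6,600.

Unit 1A: $4,550 | Unit 1B: $5,950 | Unit 2A: $9,400 | Unit 5A: $6,600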